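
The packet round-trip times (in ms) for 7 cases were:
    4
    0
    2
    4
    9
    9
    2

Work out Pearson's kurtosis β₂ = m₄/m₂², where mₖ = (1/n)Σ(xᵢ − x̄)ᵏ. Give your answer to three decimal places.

x̄ = 4.2857
Σ(xᵢ − x̄)² = 73.4286 ⇒ m₂ = 10.48980
Σ(xᵢ − x̄)⁴ = 1379.8192 ⇒ m₄ = 197.11703
m₂² = 110.03582
β₂ = m₄/m₂² = 197.11703 / 110.03582 ≈ 1.791

1.791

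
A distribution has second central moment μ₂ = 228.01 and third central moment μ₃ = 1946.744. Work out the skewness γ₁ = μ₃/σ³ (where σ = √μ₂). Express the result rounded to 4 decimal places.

σ = √μ₂ = √228.01 = 15.10000
σ³ = μ₂^(3/2) = 3442.95100
γ₁ = μ₃/σ³ = 1946.744 / 3442.95100 ≈ 0.5654

0.5654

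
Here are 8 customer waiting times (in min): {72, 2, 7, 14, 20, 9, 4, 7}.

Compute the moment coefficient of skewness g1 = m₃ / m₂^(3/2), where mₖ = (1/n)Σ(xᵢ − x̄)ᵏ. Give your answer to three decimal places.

x̄ = (72 + 2 + 7 + 14 + 20 + 9 + 4 + 7) / 8 = 16.8750
deviations (xᵢ − x̄): 55.1250, -14.8750, -9.8750, -2.8750, 3.1250, -7.8750, -12.8750, -9.8750
Σ(xᵢ − x̄)² = 3700.8750 ⇒ m₂ = 3700.8750/8 = 462.60938
Σ(xᵢ − x̄)³ = 159678.8438 ⇒ m₃ = 159678.8438/8 = 19959.85547
m₂^(3/2) = 462.60938^(1.5) = 9949.96710
g1 = m₃ / m₂^(3/2) = 19959.85547 / 9949.96710 ≈ 2.006

2.006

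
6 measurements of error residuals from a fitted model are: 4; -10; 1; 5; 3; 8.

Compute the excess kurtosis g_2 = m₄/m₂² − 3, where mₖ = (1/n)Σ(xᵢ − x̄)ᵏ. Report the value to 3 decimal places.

0.348

x̄ = 1.8333
Σ(xᵢ − x̄)² = 194.8333 ⇒ m₂ = 32.47222
Σ(xᵢ − x̄)⁴ = 21178.8194 ⇒ m₄ = 3529.80324
m₂² = 1054.44522
g_2 = m₄/m₂² − 3 = 3.34755 − 3 ≈ 0.348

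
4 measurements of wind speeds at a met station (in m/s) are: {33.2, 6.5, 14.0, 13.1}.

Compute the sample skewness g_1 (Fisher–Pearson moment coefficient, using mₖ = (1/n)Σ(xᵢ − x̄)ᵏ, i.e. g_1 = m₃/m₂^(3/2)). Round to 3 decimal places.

x̄ = (33.2 + 6.5 + 14.0 + 13.1) / 4 = 16.7000
deviations (xᵢ − x̄): 16.5000, -10.2000, -2.7000, -3.6000
Σ(xᵢ − x̄)² = 396.5400 ⇒ m₂ = 396.5400/4 = 99.13500
Σ(xᵢ − x̄)³ = 3364.5780 ⇒ m₃ = 3364.5780/4 = 841.14450
m₂^(3/2) = 99.13500^(1.5) = 987.05310
g_1 = m₃ / m₂^(3/2) = 841.14450 / 987.05310 ≈ 0.852

0.852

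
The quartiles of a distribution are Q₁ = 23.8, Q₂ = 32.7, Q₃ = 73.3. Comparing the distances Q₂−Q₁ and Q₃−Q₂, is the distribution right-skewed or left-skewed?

right-skewed

Q₂ − Q₁ = 8.9;  Q₃ − Q₂ = 40.6
Q₃ − Q₂ > Q₂ − Q₁ ⇒ the upper half is more spread out ⇒ right-skewed.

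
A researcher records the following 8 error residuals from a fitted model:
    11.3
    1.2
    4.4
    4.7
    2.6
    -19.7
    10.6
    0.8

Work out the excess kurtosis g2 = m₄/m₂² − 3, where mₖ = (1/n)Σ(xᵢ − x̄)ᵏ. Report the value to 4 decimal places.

1.4808

x̄ = 1.9875
Σ(xᵢ − x̄)² = 646.8288 ⇒ m₂ = 80.85359
Σ(xᵢ − x̄)⁴ = 234340.2139 ⇒ m₄ = 29292.52673
m₂² = 6537.30362
g2 = m₄/m₂² − 3 = 4.48083 − 3 ≈ 1.4808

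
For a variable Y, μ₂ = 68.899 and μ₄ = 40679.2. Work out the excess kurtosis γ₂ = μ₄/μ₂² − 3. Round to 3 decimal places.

5.569

μ₂² = 68.899² = 4747.07220
μ₄/μ₂² = 40679.2 / 4747.07220 = 8.56932
γ₂ = 8.56932 − 3 ≈ 5.569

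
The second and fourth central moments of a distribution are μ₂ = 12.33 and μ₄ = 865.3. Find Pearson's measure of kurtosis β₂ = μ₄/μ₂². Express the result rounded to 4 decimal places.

μ₂² = 12.33² = 152.02890
μ₄/μ₂² = 865.3 / 152.02890 = 5.69168
β₂ ≈ 5.6917

5.6917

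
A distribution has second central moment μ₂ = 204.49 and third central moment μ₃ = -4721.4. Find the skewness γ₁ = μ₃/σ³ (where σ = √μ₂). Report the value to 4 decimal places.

-1.6146

σ = √μ₂ = √204.49 = 14.30000
σ³ = μ₂^(3/2) = 2924.20700
γ₁ = μ₃/σ³ = -4721.4 / 2924.20700 ≈ -1.6146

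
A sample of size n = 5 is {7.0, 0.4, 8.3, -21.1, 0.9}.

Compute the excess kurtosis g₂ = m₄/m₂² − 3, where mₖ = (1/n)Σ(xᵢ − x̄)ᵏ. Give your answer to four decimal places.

x̄ = -0.9000
Σ(xᵢ − x̄)² = 560.0200 ⇒ m₂ = 112.00400
Σ(xᵢ − x̄)⁴ = 177568.9330 ⇒ m₄ = 35513.78660
m₂² = 12544.89602
g₂ = m₄/m₂² − 3 = 2.83094 − 3 ≈ -0.1691

-0.1691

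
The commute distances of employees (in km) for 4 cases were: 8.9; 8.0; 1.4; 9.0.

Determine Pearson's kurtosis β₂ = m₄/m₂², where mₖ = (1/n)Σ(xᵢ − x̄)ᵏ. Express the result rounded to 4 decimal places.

2.2899

x̄ = 6.8250
Σ(xᵢ − x̄)² = 39.8475 ⇒ m₂ = 9.96188
Σ(xᵢ − x̄)⁴ = 908.9850 ⇒ m₄ = 227.24626
m₂² = 99.23895
β₂ = m₄/m₂² = 227.24626 / 99.23895 ≈ 2.2899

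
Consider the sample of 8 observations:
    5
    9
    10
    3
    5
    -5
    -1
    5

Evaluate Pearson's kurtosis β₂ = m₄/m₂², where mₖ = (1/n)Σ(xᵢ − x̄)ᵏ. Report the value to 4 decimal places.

x̄ = 3.8750
Σ(xᵢ − x̄)² = 170.8750 ⇒ m₂ = 21.35938
Σ(xᵢ − x̄)⁴ = 8871.5254 ⇒ m₄ = 1108.94067
m₂² = 456.22290
β₂ = m₄/m₂² = 1108.94067 / 456.22290 ≈ 2.4307

2.4307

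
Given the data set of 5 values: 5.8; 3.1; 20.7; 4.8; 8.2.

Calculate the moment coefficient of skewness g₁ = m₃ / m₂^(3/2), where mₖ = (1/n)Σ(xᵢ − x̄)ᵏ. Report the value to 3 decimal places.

1.255

x̄ = (5.8 + 3.1 + 20.7 + 4.8 + 8.2) / 5 = 8.5200
deviations (xᵢ − x̄): -2.7200, -5.4200, 12.1800, -3.7200, -0.3200
Σ(xᵢ − x̄)² = 199.0680 ⇒ m₂ = 199.0680/5 = 39.81360
Σ(xᵢ − x̄)³ = 1576.0769 ⇒ m₃ = 1576.0769/5 = 315.21538
m₂^(3/2) = 39.81360^(1.5) = 251.21593
g₁ = m₃ / m₂^(3/2) = 315.21538 / 251.21593 ≈ 1.255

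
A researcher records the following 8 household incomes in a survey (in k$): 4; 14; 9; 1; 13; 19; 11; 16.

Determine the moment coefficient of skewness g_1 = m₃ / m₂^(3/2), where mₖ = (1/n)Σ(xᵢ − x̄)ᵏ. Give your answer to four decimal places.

-0.4055

x̄ = (4 + 14 + 9 + 1 + 13 + 19 + 11 + 16) / 8 = 10.8750
deviations (xᵢ − x̄): -6.8750, 3.1250, -1.8750, -9.8750, 2.1250, 8.1250, 0.1250, 5.1250
Σ(xᵢ − x̄)² = 254.8750 ⇒ m₂ = 254.8750/8 = 31.85938
Σ(xᵢ − x̄)³ = -583.4063 ⇒ m₃ = -583.4063/8 = -72.92578
m₂^(3/2) = 31.85938^(1.5) = 179.82741
g_1 = m₃ / m₂^(3/2) = -72.92578 / 179.82741 ≈ -0.4055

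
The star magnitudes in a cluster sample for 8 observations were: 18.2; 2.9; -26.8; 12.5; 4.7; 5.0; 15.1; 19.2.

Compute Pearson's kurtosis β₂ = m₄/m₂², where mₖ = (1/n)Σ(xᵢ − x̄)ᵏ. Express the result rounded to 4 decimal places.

4.2833

x̄ = 6.3500
Σ(xᵢ − x̄)² = 1535.3000 ⇒ m₂ = 191.91250
Σ(xᵢ − x̄)⁴ = 1262059.3404 ⇒ m₄ = 157757.41756
m₂² = 36830.40766
β₂ = m₄/m₂² = 157757.41756 / 36830.40766 ≈ 4.2833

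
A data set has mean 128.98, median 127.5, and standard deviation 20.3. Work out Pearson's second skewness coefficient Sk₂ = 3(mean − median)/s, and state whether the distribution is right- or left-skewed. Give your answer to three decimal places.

Sk₂ = 3(128.98 − 127.5) / 20.3 = 3 × 1.4800 / 20.3
    = 4.4400 / 20.3 ≈ 0.219
Sk₂ > 0 ⇒ mean > median ⇒ right-skewed (positive skew).

0.219, right-skewed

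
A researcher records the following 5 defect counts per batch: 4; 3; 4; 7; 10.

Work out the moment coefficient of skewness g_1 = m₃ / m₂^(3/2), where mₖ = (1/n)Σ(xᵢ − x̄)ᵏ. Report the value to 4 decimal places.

0.7266

x̄ = (4 + 3 + 4 + 7 + 10) / 5 = 5.6000
deviations (xᵢ − x̄): -1.6000, -2.6000, -1.6000, 1.4000, 4.4000
Σ(xᵢ − x̄)² = 33.2000 ⇒ m₂ = 33.2000/5 = 6.64000
Σ(xᵢ − x̄)³ = 62.1600 ⇒ m₃ = 62.1600/5 = 12.43200
m₂^(3/2) = 6.64000^(1.5) = 17.11008
g_1 = m₃ / m₂^(3/2) = 12.43200 / 17.11008 ≈ 0.7266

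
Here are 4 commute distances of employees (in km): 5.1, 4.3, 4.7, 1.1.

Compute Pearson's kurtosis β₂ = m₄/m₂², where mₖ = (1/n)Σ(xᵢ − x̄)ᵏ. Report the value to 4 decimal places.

x̄ = 3.8000
Σ(xᵢ − x̄)² = 10.0400 ⇒ m₂ = 2.51000
Σ(xᵢ − x̄)⁴ = 56.7188 ⇒ m₄ = 14.17970
m₂² = 6.30010
β₂ = m₄/m₂² = 14.17970 / 6.30010 ≈ 2.2507

2.2507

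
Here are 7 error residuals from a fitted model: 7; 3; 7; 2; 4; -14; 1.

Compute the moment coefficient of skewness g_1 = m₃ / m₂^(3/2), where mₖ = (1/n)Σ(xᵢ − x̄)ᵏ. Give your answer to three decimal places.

x̄ = (7 + 3 + 7 + 2 + 4 - 14 + 1) / 7 = 1.4286
deviations (xᵢ − x̄): 5.5714, 1.5714, 5.5714, 0.5714, 2.5714, -15.4286, -0.4286
Σ(xᵢ − x̄)² = 309.7143 ⇒ m₂ = 309.7143/7 = 44.24490
Σ(xᵢ − x̄)³ = -3305.7551 ⇒ m₃ = -3305.7551/7 = -472.25073
m₂^(3/2) = 44.24490^(1.5) = 294.30307
g_1 = m₃ / m₂^(3/2) = -472.25073 / 294.30307 ≈ -1.605

-1.605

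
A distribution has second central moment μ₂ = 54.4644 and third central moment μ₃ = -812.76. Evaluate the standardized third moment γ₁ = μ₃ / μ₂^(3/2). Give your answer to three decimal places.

σ = √μ₂ = √54.4644 = 7.38000
σ³ = μ₂^(3/2) = 401.94727
γ₁ = μ₃/σ³ = -812.76 / 401.94727 ≈ -2.022

-2.022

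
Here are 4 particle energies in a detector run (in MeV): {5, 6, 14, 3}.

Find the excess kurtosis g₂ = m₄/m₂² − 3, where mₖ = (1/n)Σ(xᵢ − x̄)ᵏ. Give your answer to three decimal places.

-0.817

x̄ = 7.0000
Σ(xᵢ − x̄)² = 70.0000 ⇒ m₂ = 17.50000
Σ(xᵢ − x̄)⁴ = 2674.0000 ⇒ m₄ = 668.50000
m₂² = 306.25000
g₂ = m₄/m₂² − 3 = 2.18286 − 3 ≈ -0.817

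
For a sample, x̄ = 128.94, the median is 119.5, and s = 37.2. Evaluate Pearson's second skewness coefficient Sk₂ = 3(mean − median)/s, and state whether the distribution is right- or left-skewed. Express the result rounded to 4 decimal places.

0.7613, right-skewed

Sk₂ = 3(128.94 − 119.5) / 37.2 = 3 × 9.4400 / 37.2
    = 28.3200 / 37.2 ≈ 0.7613
Sk₂ > 0 ⇒ mean > median ⇒ right-skewed (positive skew).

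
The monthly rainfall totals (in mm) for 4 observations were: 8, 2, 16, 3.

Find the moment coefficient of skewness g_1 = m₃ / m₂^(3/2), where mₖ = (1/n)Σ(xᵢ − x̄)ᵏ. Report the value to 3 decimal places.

x̄ = (8 + 2 + 16 + 3) / 4 = 7.2500
deviations (xᵢ − x̄): 0.7500, -5.2500, 8.7500, -4.2500
Σ(xᵢ − x̄)² = 122.7500 ⇒ m₂ = 122.7500/4 = 30.68750
Σ(xᵢ − x̄)³ = 448.8750 ⇒ m₃ = 448.8750/4 = 112.21875
m₂^(3/2) = 30.68750^(1.5) = 169.99739
g_1 = m₃ / m₂^(3/2) = 112.21875 / 169.99739 ≈ 0.660

0.660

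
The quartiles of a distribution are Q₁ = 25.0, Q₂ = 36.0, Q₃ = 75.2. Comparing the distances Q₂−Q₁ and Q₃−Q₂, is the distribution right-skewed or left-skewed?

right-skewed

Q₂ − Q₁ = 11.0;  Q₃ − Q₂ = 39.2
Q₃ − Q₂ > Q₂ − Q₁ ⇒ the upper half is more spread out ⇒ right-skewed.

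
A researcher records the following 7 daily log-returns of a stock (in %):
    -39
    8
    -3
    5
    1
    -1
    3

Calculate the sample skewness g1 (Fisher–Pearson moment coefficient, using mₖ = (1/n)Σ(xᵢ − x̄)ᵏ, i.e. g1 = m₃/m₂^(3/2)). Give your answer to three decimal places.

x̄ = (-39 + 8 - 3 + 5 + 1 - 1 + 3) / 7 = -3.7143
deviations (xᵢ − x̄): -35.2857, 11.7143, 0.7143, 8.7143, 4.7143, 2.7143, 6.7143
Σ(xᵢ − x̄)² = 1533.4286 ⇒ m₂ = 1533.4286/7 = 219.06122
Σ(xᵢ − x̄)³ = -41236.5306 ⇒ m₃ = -41236.5306/7 = -5890.93294
m₂^(3/2) = 219.06122^(1.5) = 3242.26320
g1 = m₃ / m₂^(3/2) = -5890.93294 / 3242.26320 ≈ -1.817

-1.817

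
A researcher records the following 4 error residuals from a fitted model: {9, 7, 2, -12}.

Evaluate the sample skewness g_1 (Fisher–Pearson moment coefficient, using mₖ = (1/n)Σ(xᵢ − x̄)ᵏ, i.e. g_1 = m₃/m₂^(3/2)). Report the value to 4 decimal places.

x̄ = (9 + 7 + 2 - 12) / 4 = 1.5000
deviations (xᵢ − x̄): 7.5000, 5.5000, 0.5000, -13.5000
Σ(xᵢ − x̄)² = 269.0000 ⇒ m₂ = 269.0000/4 = 67.25000
Σ(xᵢ − x̄)³ = -1872.0000 ⇒ m₃ = -1872.0000/4 = -468.00000
m₂^(3/2) = 67.25000^(1.5) = 551.49100
g_1 = m₃ / m₂^(3/2) = -468.00000 / 551.49100 ≈ -0.8486

-0.8486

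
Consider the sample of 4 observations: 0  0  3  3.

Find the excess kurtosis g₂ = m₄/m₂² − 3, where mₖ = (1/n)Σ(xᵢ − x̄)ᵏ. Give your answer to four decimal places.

x̄ = 1.5000
Σ(xᵢ − x̄)² = 9.0000 ⇒ m₂ = 2.25000
Σ(xᵢ − x̄)⁴ = 20.2500 ⇒ m₄ = 5.06250
m₂² = 5.06250
g₂ = m₄/m₂² − 3 = 1.00000 − 3 ≈ -2.0000

-2.0000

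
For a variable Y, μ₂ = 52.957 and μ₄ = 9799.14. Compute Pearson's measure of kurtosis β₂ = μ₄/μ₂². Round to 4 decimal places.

μ₂² = 52.957² = 2804.44385
μ₄/μ₂² = 9799.14 / 2804.44385 = 3.49415
β₂ ≈ 3.4941

3.4941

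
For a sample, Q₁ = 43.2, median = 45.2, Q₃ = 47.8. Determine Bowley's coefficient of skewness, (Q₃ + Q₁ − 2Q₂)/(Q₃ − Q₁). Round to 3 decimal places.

numerator: Q₃ + Q₁ − 2Q₂ = 47.8 + 43.2 − 2×45.2 = 0.6000
denominator: Q₃ − Q₁ = 47.8 − 43.2 = 4.6000
Bowley skewness = 0.6000 / 4.6000 ≈ 0.130

0.130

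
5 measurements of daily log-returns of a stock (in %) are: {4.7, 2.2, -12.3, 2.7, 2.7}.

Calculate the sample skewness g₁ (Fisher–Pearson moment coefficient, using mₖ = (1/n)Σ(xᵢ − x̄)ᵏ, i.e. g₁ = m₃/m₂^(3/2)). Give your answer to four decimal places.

-1.4258

x̄ = (4.7 + 2.2 - 12.3 + 2.7 + 2.7) / 5 = 0.0000
deviations (xᵢ − x̄): 4.7000, 2.2000, -12.3000, 2.7000, 2.7000
Σ(xᵢ − x̄)² = 192.8000 ⇒ m₂ = 192.8000/5 = 38.56000
Σ(xᵢ − x̄)³ = -1707.0300 ⇒ m₃ = -1707.0300/5 = -341.40600
m₂^(3/2) = 38.56000^(1.5) = 239.44487
g₁ = m₃ / m₂^(3/2) = -341.40600 / 239.44487 ≈ -1.4258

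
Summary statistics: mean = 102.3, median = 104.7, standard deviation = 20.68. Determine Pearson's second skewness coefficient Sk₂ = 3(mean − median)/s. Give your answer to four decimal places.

Sk₂ = 3(102.3 − 104.7) / 20.68 = 3 × -2.4000 / 20.68
    = -7.2000 / 20.68 ≈ -0.3482

-0.3482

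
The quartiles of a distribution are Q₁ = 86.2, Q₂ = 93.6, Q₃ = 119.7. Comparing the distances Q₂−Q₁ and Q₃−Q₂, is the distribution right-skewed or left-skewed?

right-skewed

Q₂ − Q₁ = 7.4;  Q₃ − Q₂ = 26.1
Q₃ − Q₂ > Q₂ − Q₁ ⇒ the upper half is more spread out ⇒ right-skewed.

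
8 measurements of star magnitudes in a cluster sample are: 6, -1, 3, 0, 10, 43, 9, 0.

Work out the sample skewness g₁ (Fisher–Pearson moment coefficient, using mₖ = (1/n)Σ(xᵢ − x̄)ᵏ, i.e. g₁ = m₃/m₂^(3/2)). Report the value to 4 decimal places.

x̄ = (6 - 1 + 3 + 0 + 10 + 43 + 9 + 0) / 8 = 8.7500
deviations (xᵢ − x̄): -2.7500, -9.7500, -5.7500, -8.7500, 1.2500, 34.2500, 0.2500, -8.7500
Σ(xᵢ − x̄)² = 1463.5000 ⇒ m₂ = 1463.5000/8 = 182.93750
Σ(xᵢ − x̄)³ = 37701.7500 ⇒ m₃ = 37701.7500/8 = 4712.71875
m₂^(3/2) = 182.93750^(1.5) = 2474.31000
g₁ = m₃ / m₂^(3/2) = 4712.71875 / 2474.31000 ≈ 1.9047

1.9047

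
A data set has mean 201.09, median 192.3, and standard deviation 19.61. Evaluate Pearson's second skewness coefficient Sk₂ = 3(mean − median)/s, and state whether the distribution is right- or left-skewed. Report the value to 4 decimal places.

Sk₂ = 3(201.09 − 192.3) / 19.61 = 3 × 8.7900 / 19.61
    = 26.3700 / 19.61 ≈ 1.3447
Sk₂ > 0 ⇒ mean > median ⇒ right-skewed (positive skew).

1.3447, right-skewed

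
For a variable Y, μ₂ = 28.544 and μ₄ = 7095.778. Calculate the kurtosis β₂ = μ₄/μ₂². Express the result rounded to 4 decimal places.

8.7090

μ₂² = 28.544² = 814.75994
μ₄/μ₂² = 7095.778 / 814.75994 = 8.70904
β₂ ≈ 8.7090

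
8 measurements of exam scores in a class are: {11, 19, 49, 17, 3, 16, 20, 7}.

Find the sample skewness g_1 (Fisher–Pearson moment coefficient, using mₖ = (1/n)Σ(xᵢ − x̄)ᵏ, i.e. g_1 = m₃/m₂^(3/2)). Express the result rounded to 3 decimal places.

1.444

x̄ = (11 + 19 + 49 + 17 + 3 + 16 + 20 + 7) / 8 = 17.7500
deviations (xᵢ − x̄): -6.7500, 1.2500, 31.2500, -0.7500, -14.7500, -1.7500, 2.2500, -10.7500
Σ(xᵢ − x̄)² = 1365.5000 ⇒ m₂ = 1365.5000/8 = 170.68750
Σ(xᵢ − x̄)³ = 25766.2500 ⇒ m₃ = 25766.2500/8 = 3220.78125
m₂^(3/2) = 170.68750^(1.5) = 2229.98826
g_1 = m₃ / m₂^(3/2) = 3220.78125 / 2229.98826 ≈ 1.444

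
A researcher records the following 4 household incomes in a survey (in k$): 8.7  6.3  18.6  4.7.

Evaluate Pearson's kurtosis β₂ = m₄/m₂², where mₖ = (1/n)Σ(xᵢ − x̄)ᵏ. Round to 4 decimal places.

x̄ = 9.5750
Σ(xᵢ − x̄)² = 116.7075 ⇒ m₂ = 29.17688
Σ(xᵢ − x̄)⁴ = 7314.6345 ⇒ m₄ = 1828.65861
m₂² = 851.29003
β₂ = m₄/m₂² = 1828.65861 / 851.29003 ≈ 2.1481

2.1481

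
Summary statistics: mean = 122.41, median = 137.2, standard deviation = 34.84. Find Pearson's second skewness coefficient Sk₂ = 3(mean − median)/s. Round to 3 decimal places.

Sk₂ = 3(122.41 − 137.2) / 34.84 = 3 × -14.7900 / 34.84
    = -44.3700 / 34.84 ≈ -1.274

-1.274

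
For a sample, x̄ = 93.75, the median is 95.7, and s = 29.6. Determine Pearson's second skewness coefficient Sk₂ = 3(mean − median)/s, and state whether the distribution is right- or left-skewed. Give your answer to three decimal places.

-0.198, left-skewed

Sk₂ = 3(93.75 − 95.7) / 29.6 = 3 × -1.9500 / 29.6
    = -5.8500 / 29.6 ≈ -0.198
Sk₂ < 0 ⇒ mean < median ⇒ left-skewed (negative skew).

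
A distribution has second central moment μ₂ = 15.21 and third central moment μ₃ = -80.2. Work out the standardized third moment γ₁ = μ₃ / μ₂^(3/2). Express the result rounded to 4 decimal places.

σ = √μ₂ = √15.21 = 3.90000
σ³ = μ₂^(3/2) = 59.31900
γ₁ = μ₃/σ³ = -80.2 / 59.31900 ≈ -1.3520

-1.3520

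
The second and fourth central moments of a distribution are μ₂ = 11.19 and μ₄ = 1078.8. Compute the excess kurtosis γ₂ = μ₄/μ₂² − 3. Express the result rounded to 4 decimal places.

5.6155

μ₂² = 11.19² = 125.21610
μ₄/μ₂² = 1078.8 / 125.21610 = 8.61551
γ₂ = 8.61551 − 3 ≈ 5.6155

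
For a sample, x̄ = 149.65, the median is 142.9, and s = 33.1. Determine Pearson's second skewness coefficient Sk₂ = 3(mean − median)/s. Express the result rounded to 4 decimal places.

0.6118

Sk₂ = 3(149.65 − 142.9) / 33.1 = 3 × 6.7500 / 33.1
    = 20.2500 / 33.1 ≈ 0.6118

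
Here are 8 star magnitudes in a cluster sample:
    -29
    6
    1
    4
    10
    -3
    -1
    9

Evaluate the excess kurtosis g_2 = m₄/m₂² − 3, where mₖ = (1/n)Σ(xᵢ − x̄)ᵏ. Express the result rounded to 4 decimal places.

x̄ = -0.3750
Σ(xᵢ − x̄)² = 1083.8750 ⇒ m₂ = 135.48438
Σ(xᵢ − x̄)⁴ = 692781.4941 ⇒ m₄ = 86597.68677
m₂² = 18356.01587
g_2 = m₄/m₂² − 3 = 4.71767 − 3 ≈ 1.7177

1.7177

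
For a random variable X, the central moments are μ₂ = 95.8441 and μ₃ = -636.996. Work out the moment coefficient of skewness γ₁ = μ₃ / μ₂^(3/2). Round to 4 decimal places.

σ = √μ₂ = √95.8441 = 9.79000
σ³ = μ₂^(3/2) = 938.31374
γ₁ = μ₃/σ³ = -636.996 / 938.31374 ≈ -0.6789

-0.6789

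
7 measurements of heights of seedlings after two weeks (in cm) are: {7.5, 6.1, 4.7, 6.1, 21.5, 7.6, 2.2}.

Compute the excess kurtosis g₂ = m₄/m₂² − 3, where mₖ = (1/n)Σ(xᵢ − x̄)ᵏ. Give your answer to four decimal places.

1.4432

x̄ = 7.9571
Σ(xᵢ − x̄)² = 234.3971 ⇒ m₂ = 33.48531
Σ(xᵢ − x̄)⁴ = 34873.8258 ⇒ m₄ = 4981.97512
m₂² = 1121.26573
g₂ = m₄/m₂² − 3 = 4.44317 − 3 ≈ 1.4432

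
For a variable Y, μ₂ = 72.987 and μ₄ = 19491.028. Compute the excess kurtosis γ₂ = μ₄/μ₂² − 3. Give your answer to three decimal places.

μ₂² = 72.987² = 5327.10217
μ₄/μ₂² = 19491.028 / 5327.10217 = 3.65884
γ₂ = 3.65884 − 3 ≈ 0.659

0.659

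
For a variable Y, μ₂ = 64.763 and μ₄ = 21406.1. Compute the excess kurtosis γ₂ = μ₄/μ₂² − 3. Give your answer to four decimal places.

μ₂² = 64.763² = 4194.24617
μ₄/μ₂² = 21406.1 / 4194.24617 = 5.10368
γ₂ = 5.10368 − 3 ≈ 2.1037

2.1037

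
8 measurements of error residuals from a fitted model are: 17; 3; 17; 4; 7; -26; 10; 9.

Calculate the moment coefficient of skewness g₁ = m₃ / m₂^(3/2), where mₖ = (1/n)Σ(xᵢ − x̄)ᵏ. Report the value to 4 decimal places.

-1.6093

x̄ = (17 + 3 + 17 + 4 + 7 - 26 + 10 + 9) / 8 = 5.1250
deviations (xᵢ − x̄): 11.8750, -2.1250, 11.8750, -1.1250, 1.8750, -31.1250, 4.8750, 3.8750
Σ(xᵢ − x̄)² = 1298.8750 ⇒ m₂ = 1298.8750/8 = 162.35938
Σ(xᵢ − x̄)³ = -26634.0938 ⇒ m₃ = -26634.0938/8 = -3329.26172
m₂^(3/2) = 162.35938^(1.5) = 2068.78832
g₁ = m₃ / m₂^(3/2) = -3329.26172 / 2068.78832 ≈ -1.6093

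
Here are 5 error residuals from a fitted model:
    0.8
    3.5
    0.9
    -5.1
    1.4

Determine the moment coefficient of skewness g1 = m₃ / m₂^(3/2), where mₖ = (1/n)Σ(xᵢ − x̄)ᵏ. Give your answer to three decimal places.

x̄ = (0.8 + 3.5 + 0.9 - 5.1 + 1.4) / 5 = 0.3000
deviations (xᵢ − x̄): 0.5000, 3.2000, 0.6000, -5.4000, 1.1000
Σ(xᵢ − x̄)² = 41.2200 ⇒ m₂ = 41.2200/5 = 8.24400
Σ(xᵢ − x̄)³ = -123.0240 ⇒ m₃ = -123.0240/5 = -24.60480
m₂^(3/2) = 8.24400^(1.5) = 23.67048
g1 = m₃ / m₂^(3/2) = -24.60480 / 23.67048 ≈ -1.039

-1.039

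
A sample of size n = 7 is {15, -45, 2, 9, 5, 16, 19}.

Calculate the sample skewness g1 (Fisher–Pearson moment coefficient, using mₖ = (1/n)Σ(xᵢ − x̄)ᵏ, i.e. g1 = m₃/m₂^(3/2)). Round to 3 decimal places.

-1.721

x̄ = (15 - 45 + 2 + 9 + 5 + 16 + 19) / 7 = 3.0000
deviations (xᵢ − x̄): 12.0000, -48.0000, -1.0000, 6.0000, 2.0000, 13.0000, 16.0000
Σ(xᵢ − x̄)² = 2914.0000 ⇒ m₂ = 2914.0000/7 = 416.28571
Σ(xᵢ − x̄)³ = -102348.0000 ⇒ m₃ = -102348.0000/7 = -14621.14286
m₂^(3/2) = 416.28571^(1.5) = 8493.51115
g1 = m₃ / m₂^(3/2) = -14621.14286 / 8493.51115 ≈ -1.721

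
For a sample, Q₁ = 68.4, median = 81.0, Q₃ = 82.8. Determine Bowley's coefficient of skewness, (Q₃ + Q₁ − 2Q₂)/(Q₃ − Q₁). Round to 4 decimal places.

-0.7500

numerator: Q₃ + Q₁ − 2Q₂ = 82.8 + 68.4 − 2×81.0 = -10.8000
denominator: Q₃ − Q₁ = 82.8 − 68.4 = 14.4000
Bowley skewness = -10.8000 / 14.4000 ≈ -0.7500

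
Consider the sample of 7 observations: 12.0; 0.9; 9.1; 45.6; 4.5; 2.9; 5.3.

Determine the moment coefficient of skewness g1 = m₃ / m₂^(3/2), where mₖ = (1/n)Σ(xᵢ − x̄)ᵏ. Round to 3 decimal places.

x̄ = (12.0 + 0.9 + 9.1 + 45.6 + 4.5 + 2.9 + 5.3) / 7 = 11.4714
deviations (xᵢ − x̄): 0.5286, -10.5714, -2.3714, 34.1286, -6.9714, -8.5714, -6.1714
Σ(xᵢ − x̄)² = 1442.5743 ⇒ m₂ = 1442.5743/7 = 206.08204
Σ(xᵢ − x̄)³ = 37353.3714 ⇒ m₃ = 37353.3714/7 = 5336.19591
m₂^(3/2) = 206.08204^(1.5) = 2958.42266
g1 = m₃ / m₂^(3/2) = 5336.19591 / 2958.42266 ≈ 1.804

1.804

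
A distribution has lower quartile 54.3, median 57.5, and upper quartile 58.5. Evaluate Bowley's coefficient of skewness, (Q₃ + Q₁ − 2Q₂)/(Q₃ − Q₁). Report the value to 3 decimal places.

-0.524

numerator: Q₃ + Q₁ − 2Q₂ = 58.5 + 54.3 − 2×57.5 = -2.2000
denominator: Q₃ − Q₁ = 58.5 − 54.3 = 4.2000
Bowley skewness = -2.2000 / 4.2000 ≈ -0.524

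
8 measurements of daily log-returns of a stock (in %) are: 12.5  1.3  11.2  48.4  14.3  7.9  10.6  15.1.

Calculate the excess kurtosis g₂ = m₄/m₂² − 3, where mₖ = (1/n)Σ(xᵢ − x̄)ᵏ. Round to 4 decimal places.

x̄ = 15.1625
Σ(xᵢ − x̄)² = 1393.9987 ⇒ m₂ = 174.24984
Σ(xᵢ − x̄)⁴ = 1260872.9511 ⇒ m₄ = 157609.11888
m₂² = 30363.00805
g₂ = m₄/m₂² − 3 = 5.19083 − 3 ≈ 2.1908

2.1908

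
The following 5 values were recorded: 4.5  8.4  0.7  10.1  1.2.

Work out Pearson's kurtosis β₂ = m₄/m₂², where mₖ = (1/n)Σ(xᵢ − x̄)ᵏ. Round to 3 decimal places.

1.362

x̄ = 4.9800
Σ(xᵢ − x̄)² = 70.7480 ⇒ m₂ = 14.14960
Σ(xᵢ − x̄)⁴ = 1363.7758 ⇒ m₄ = 272.75516
m₂² = 200.21118
β₂ = m₄/m₂² = 272.75516 / 200.21118 ≈ 1.362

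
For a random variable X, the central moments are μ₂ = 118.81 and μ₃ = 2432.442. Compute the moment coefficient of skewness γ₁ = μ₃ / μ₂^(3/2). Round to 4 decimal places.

1.8783

σ = √μ₂ = √118.81 = 10.90000
σ³ = μ₂^(3/2) = 1295.02900
γ₁ = μ₃/σ³ = 2432.442 / 1295.02900 ≈ 1.8783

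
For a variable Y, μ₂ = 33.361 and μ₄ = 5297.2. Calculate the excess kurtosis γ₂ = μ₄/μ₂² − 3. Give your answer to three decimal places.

μ₂² = 33.361² = 1112.95632
μ₄/μ₂² = 5297.2 / 1112.95632 = 4.75958
γ₂ = 4.75958 − 3 ≈ 1.760

1.760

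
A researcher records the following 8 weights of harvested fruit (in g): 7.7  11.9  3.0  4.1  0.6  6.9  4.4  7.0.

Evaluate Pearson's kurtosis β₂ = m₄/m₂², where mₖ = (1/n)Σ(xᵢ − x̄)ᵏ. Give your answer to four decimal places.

x̄ = 5.7000
Σ(xᵢ − x̄)² = 83.1200 ⇒ m₂ = 10.39000
Σ(xᵢ − x̄)⁴ = 2237.6372 ⇒ m₄ = 279.70465
m₂² = 107.95210
β₂ = m₄/m₂² = 279.70465 / 107.95210 ≈ 2.5910

2.5910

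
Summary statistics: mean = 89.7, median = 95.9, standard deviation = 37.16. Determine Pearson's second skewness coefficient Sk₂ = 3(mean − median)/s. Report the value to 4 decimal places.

-0.5005

Sk₂ = 3(89.7 − 95.9) / 37.16 = 3 × -6.2000 / 37.16
    = -18.6000 / 37.16 ≈ -0.5005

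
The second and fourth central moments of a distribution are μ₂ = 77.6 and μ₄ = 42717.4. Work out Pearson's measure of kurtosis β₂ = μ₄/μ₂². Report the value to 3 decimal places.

μ₂² = 77.6² = 6021.76000
μ₄/μ₂² = 42717.4 / 6021.76000 = 7.09384
β₂ ≈ 7.094

7.094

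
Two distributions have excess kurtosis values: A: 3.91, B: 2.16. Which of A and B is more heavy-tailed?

Higher excess kurtosis ⇒ heavier tails relative to the normal distribution.
3.91 vs 2.16: the larger is 3.91, so A has heavier tails.

A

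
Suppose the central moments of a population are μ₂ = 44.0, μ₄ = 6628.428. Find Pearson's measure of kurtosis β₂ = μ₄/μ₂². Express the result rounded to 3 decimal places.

μ₂² = 44.0² = 1936.00000
μ₄/μ₂² = 6628.428 / 1936.00000 = 3.42377
β₂ ≈ 3.424

3.424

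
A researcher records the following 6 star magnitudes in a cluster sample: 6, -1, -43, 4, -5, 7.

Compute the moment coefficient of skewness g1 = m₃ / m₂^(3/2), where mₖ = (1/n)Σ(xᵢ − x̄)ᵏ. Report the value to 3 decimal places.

-1.572

x̄ = (6 - 1 - 43 + 4 - 5 + 7) / 6 = -5.3333
deviations (xᵢ − x̄): 11.3333, 4.3333, -37.6667, 9.3333, 0.3333, 12.3333
Σ(xᵢ − x̄)² = 1805.3333 ⇒ m₂ = 1805.3333/6 = 300.88889
Σ(xᵢ − x̄)³ = -49214.4444 ⇒ m₃ = -49214.4444/6 = -8202.40741
m₂^(3/2) = 300.88889^(1.5) = 5219.26353
g1 = m₃ / m₂^(3/2) = -8202.40741 / 5219.26353 ≈ -1.572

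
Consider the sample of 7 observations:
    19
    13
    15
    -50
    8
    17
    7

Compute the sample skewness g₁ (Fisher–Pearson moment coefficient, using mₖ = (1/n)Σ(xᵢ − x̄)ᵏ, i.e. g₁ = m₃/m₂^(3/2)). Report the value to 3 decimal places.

-1.903

x̄ = (19 + 13 + 15 - 50 + 8 + 17 + 7) / 7 = 4.1429
deviations (xᵢ − x̄): 14.8571, 8.8571, 10.8571, -54.1429, 3.8571, 12.8571, 2.8571
Σ(xᵢ − x̄)² = 3536.8571 ⇒ m₂ = 3536.8571/7 = 505.26531
Σ(xᵢ − x̄)³ = -151256.8163 ⇒ m₃ = -151256.8163/7 = -21608.11662
m₂^(3/2) = 505.26531^(1.5) = 11357.40775
g₁ = m₃ / m₂^(3/2) = -21608.11662 / 11357.40775 ≈ -1.903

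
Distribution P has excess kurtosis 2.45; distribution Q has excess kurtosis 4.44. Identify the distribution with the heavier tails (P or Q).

Higher excess kurtosis ⇒ heavier tails relative to the normal distribution.
2.45 vs 4.44: the larger is 4.44, so Q has heavier tails.

Q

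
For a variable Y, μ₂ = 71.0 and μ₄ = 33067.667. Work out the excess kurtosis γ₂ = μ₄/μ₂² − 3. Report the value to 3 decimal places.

3.560

μ₂² = 71.0² = 5041.00000
μ₄/μ₂² = 33067.667 / 5041.00000 = 6.55974
γ₂ = 6.55974 − 3 ≈ 3.560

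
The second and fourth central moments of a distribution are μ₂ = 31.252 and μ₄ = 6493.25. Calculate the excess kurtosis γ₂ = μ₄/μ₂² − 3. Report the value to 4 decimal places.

μ₂² = 31.252² = 976.68750
μ₄/μ₂² = 6493.25 / 976.68750 = 6.64824
γ₂ = 6.64824 − 3 ≈ 3.6482

3.6482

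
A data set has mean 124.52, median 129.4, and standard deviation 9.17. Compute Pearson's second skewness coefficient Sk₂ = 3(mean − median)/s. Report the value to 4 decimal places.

-1.5965

Sk₂ = 3(124.52 − 129.4) / 9.17 = 3 × -4.8800 / 9.17
    = -14.6400 / 9.17 ≈ -1.5965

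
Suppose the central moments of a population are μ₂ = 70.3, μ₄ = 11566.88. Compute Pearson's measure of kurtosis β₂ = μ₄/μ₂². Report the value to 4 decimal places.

2.3405

μ₂² = 70.3² = 4942.09000
μ₄/μ₂² = 11566.88 / 4942.09000 = 2.34048
β₂ ≈ 2.3405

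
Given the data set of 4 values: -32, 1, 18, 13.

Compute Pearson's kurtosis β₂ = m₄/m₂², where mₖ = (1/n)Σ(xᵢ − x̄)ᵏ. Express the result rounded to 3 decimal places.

x̄ = 0.0000
Σ(xᵢ − x̄)² = 1518.0000 ⇒ m₂ = 379.50000
Σ(xᵢ − x̄)⁴ = 1182114.0000 ⇒ m₄ = 295528.50000
m₂² = 144020.25000
β₂ = m₄/m₂² = 295528.50000 / 144020.25000 ≈ 2.052

2.052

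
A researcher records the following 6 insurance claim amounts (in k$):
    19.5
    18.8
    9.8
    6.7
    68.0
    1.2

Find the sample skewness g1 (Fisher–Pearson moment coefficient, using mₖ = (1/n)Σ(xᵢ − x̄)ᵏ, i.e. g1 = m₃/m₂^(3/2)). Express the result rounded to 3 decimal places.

1.456

x̄ = (19.5 + 18.8 + 9.8 + 6.7 + 68.0 + 1.2) / 6 = 20.6667
deviations (xᵢ − x̄): -1.1667, -1.8667, -10.8667, -13.9667, 47.3333, -19.4667
Σ(xᵢ − x̄)² = 2937.3933 ⇒ m₂ = 2937.3933/6 = 489.56556
Σ(xᵢ − x̄)³ = 94655.0656 ⇒ m₃ = 94655.0656/6 = 15775.84426
m₂^(3/2) = 489.56556^(1.5) = 10832.19032
g1 = m₃ / m₂^(3/2) = 15775.84426 / 10832.19032 ≈ 1.456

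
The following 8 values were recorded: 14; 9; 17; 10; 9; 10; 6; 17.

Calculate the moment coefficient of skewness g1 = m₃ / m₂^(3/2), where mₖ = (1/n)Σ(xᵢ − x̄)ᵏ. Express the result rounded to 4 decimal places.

0.3346

x̄ = (14 + 9 + 17 + 10 + 9 + 10 + 6 + 17) / 8 = 11.5000
deviations (xᵢ − x̄): 2.5000, -2.5000, 5.5000, -1.5000, -2.5000, -1.5000, -5.5000, 5.5000
Σ(xᵢ − x̄)² = 114.0000 ⇒ m₂ = 114.0000/8 = 14.25000
Σ(xᵢ − x̄)³ = 144.0000 ⇒ m₃ = 144.0000/8 = 18.00000
m₂^(3/2) = 14.25000^(1.5) = 53.79257
g1 = m₃ / m₂^(3/2) = 18.00000 / 53.79257 ≈ 0.3346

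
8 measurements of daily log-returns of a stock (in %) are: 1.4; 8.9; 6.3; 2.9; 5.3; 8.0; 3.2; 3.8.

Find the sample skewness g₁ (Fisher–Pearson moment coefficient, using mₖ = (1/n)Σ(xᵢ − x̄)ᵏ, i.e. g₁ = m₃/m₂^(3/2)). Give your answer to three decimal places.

0.244

x̄ = (1.4 + 8.9 + 6.3 + 2.9 + 5.3 + 8.0 + 3.2 + 3.8) / 8 = 4.9750
deviations (xᵢ − x̄): -3.5750, 3.9250, 1.3250, -2.0750, 0.3250, 3.0250, -1.7750, -1.1750
Σ(xᵢ − x̄)² = 48.0350 ⇒ m₂ = 48.0350/8 = 6.00438
Σ(xᵢ − x̄)³ = 28.6688 ⇒ m₃ = 28.6688/8 = 3.58359
m₂^(3/2) = 6.00438^(1.5) = 14.71302
g₁ = m₃ / m₂^(3/2) = 3.58359 / 14.71302 ≈ 0.244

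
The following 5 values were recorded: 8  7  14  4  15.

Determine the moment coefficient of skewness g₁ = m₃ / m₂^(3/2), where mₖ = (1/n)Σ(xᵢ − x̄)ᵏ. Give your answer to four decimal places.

0.1204

x̄ = (8 + 7 + 14 + 4 + 15) / 5 = 9.6000
deviations (xᵢ − x̄): -1.6000, -2.6000, 4.4000, -5.6000, 5.4000
Σ(xᵢ − x̄)² = 89.2000 ⇒ m₂ = 89.2000/5 = 17.84000
Σ(xᵢ − x̄)³ = 45.3600 ⇒ m₃ = 45.3600/5 = 9.07200
m₂^(3/2) = 17.84000^(1.5) = 75.35156
g₁ = m₃ / m₂^(3/2) = 9.07200 / 75.35156 ≈ 0.1204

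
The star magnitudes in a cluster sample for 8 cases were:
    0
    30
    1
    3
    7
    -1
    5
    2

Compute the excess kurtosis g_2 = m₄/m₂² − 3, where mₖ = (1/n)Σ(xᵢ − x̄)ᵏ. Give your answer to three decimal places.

x̄ = 5.8750
Σ(xᵢ − x̄)² = 712.8750 ⇒ m₂ = 89.10938
Σ(xᵢ − x̄)⁴ = 343028.3379 ⇒ m₄ = 42878.54224
m₂² = 7940.48071
g_2 = m₄/m₂² − 3 = 5.39999 − 3 ≈ 2.400

2.400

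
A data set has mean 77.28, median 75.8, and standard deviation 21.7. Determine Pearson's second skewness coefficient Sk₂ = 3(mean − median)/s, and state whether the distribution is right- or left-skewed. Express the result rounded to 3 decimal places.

0.205, right-skewed

Sk₂ = 3(77.28 − 75.8) / 21.7 = 3 × 1.4800 / 21.7
    = 4.4400 / 21.7 ≈ 0.205
Sk₂ > 0 ⇒ mean > median ⇒ right-skewed (positive skew).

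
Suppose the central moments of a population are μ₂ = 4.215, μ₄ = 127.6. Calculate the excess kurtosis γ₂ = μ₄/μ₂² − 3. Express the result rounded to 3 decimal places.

μ₂² = 4.215² = 17.76622
μ₄/μ₂² = 127.6 / 17.76622 = 7.18217
γ₂ = 7.18217 − 3 ≈ 4.182

4.182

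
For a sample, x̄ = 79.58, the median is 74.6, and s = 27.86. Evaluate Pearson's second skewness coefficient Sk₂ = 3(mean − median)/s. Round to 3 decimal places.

0.536

Sk₂ = 3(79.58 − 74.6) / 27.86 = 3 × 4.9800 / 27.86
    = 14.9400 / 27.86 ≈ 0.536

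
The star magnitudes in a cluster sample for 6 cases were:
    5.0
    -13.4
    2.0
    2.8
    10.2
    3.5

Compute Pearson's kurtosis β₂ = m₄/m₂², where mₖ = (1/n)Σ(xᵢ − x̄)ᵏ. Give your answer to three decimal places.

3.441

x̄ = 1.6833
Σ(xᵢ − x̄)² = 315.6883 ⇒ m₂ = 52.61472
Σ(xᵢ − x̄)⁴ = 57153.9974 ⇒ m₄ = 9525.66623
m₂² = 2768.30899
β₂ = m₄/m₂² = 9525.66623 / 2768.30899 ≈ 3.441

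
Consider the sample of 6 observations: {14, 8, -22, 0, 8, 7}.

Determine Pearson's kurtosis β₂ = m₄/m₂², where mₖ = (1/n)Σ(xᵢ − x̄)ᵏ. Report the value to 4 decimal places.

x̄ = 2.5000
Σ(xᵢ − x̄)² = 819.5000 ⇒ m₂ = 136.58333
Σ(xᵢ − x̄)⁴ = 380069.3750 ⇒ m₄ = 63344.89583
m₂² = 18655.00694
β₂ = m₄/m₂² = 63344.89583 / 18655.00694 ≈ 3.3956

3.3956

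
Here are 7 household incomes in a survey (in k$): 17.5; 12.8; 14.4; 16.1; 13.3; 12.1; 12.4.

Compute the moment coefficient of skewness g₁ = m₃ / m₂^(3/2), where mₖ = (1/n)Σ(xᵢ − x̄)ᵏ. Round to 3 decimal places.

x̄ = (17.5 + 12.8 + 14.4 + 16.1 + 13.3 + 12.1 + 12.4) / 7 = 14.0857
deviations (xᵢ − x̄): 3.4143, -1.2857, 0.3143, 2.0143, -0.7857, -1.9857, -1.6857
Σ(xᵢ − x̄)² = 24.8686 ⇒ m₂ = 24.8686/7 = 3.55265
Σ(xᵢ − x̄)³ = 32.7748 ⇒ m₃ = 32.7748/7 = 4.68212
m₂^(3/2) = 3.55265^(1.5) = 6.69621
g₁ = m₃ / m₂^(3/2) = 4.68212 / 6.69621 ≈ 0.699

0.699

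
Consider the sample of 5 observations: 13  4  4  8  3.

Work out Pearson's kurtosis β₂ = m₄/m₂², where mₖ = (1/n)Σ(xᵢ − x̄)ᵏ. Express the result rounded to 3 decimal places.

2.197

x̄ = 6.4000
Σ(xᵢ − x̄)² = 69.2000 ⇒ m₂ = 13.84000
Σ(xᵢ − x̄)⁴ = 2104.0160 ⇒ m₄ = 420.80320
m₂² = 191.54560
β₂ = m₄/m₂² = 420.80320 / 191.54560 ≈ 2.197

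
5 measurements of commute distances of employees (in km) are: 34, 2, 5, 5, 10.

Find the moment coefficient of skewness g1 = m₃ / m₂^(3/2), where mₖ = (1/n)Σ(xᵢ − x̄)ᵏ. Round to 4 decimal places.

x̄ = (34 + 2 + 5 + 5 + 10) / 5 = 11.2000
deviations (xᵢ − x̄): 22.8000, -9.2000, -6.2000, -6.2000, -1.2000
Σ(xᵢ − x̄)² = 682.8000 ⇒ m₂ = 682.8000/5 = 136.56000
Σ(xᵢ − x̄)³ = 10595.2800 ⇒ m₃ = 10595.2800/5 = 2119.05600
m₂^(3/2) = 136.56000^(1.5) = 1595.82499
g1 = m₃ / m₂^(3/2) = 2119.05600 / 1595.82499 ≈ 1.3279

1.3279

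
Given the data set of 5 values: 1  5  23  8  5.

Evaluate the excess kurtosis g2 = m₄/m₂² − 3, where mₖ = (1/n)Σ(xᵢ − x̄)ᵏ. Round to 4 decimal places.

-0.1283

x̄ = 8.4000
Σ(xᵢ − x̄)² = 291.2000 ⇒ m₂ = 58.24000
Σ(xᵢ − x̄)⁴ = 48703.1360 ⇒ m₄ = 9740.62720
m₂² = 3391.89760
g2 = m₄/m₂² − 3 = 2.87173 − 3 ≈ -0.1283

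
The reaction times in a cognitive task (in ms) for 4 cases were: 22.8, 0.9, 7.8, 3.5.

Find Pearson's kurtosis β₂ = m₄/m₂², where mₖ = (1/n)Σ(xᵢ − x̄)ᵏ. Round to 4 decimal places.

x̄ = 8.7500
Σ(xᵢ − x̄)² = 287.4900 ⇒ m₂ = 71.87250
Σ(xᵢ − x̄)⁴ = 43525.5854 ⇒ m₄ = 10881.39636
m₂² = 5165.65626
β₂ = m₄/m₂² = 10881.39636 / 5165.65626 ≈ 2.1065

2.1065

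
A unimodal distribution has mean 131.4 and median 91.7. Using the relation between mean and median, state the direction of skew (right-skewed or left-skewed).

right-skewed

mean − median = 131.4 − 91.7 = 39.7
mean > median ⇒ the longer tail is on the right ⇒ right-skewed (positively skewed).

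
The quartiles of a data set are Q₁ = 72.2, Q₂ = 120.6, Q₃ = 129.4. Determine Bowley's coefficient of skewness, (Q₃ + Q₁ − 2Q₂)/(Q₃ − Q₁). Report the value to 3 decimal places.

numerator: Q₃ + Q₁ − 2Q₂ = 129.4 + 72.2 − 2×120.6 = -39.6000
denominator: Q₃ − Q₁ = 129.4 − 72.2 = 57.2000
Bowley skewness = -39.6000 / 57.2000 ≈ -0.692

-0.692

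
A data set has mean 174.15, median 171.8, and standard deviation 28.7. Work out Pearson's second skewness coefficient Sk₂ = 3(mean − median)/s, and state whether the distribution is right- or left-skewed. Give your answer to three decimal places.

0.246, right-skewed

Sk₂ = 3(174.15 − 171.8) / 28.7 = 3 × 2.3500 / 28.7
    = 7.0500 / 28.7 ≈ 0.246
Sk₂ > 0 ⇒ mean > median ⇒ right-skewed (positive skew).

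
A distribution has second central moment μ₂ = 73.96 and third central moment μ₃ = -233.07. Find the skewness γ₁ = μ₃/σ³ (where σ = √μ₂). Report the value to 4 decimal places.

-0.3664

σ = √μ₂ = √73.96 = 8.60000
σ³ = μ₂^(3/2) = 636.05600
γ₁ = μ₃/σ³ = -233.07 / 636.05600 ≈ -0.3664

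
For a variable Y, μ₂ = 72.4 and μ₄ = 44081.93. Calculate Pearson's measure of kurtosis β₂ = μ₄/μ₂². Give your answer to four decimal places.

8.4098

μ₂² = 72.4² = 5241.76000
μ₄/μ₂² = 44081.93 / 5241.76000 = 8.40976
β₂ ≈ 8.4098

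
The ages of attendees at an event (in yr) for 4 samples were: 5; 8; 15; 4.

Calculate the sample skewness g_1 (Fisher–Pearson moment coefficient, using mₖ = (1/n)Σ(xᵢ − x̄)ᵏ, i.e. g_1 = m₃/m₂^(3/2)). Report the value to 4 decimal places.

0.7917

x̄ = (5 + 8 + 15 + 4) / 4 = 8.0000
deviations (xᵢ − x̄): -3.0000, 0.0000, 7.0000, -4.0000
Σ(xᵢ − x̄)² = 74.0000 ⇒ m₂ = 74.0000/4 = 18.50000
Σ(xᵢ − x̄)³ = 252.0000 ⇒ m₃ = 252.0000/4 = 63.00000
m₂^(3/2) = 18.50000^(1.5) = 79.57151
g_1 = m₃ / m₂^(3/2) = 63.00000 / 79.57151 ≈ 0.7917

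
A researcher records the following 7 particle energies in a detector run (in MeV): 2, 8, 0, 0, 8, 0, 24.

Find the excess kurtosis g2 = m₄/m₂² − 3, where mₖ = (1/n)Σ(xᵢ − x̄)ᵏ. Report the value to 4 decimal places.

x̄ = 6.0000
Σ(xᵢ − x̄)² = 456.0000 ⇒ m₂ = 65.14286
Σ(xᵢ − x̄)⁴ = 109152.0000 ⇒ m₄ = 15593.14286
m₂² = 4243.59184
g2 = m₄/m₂² − 3 = 3.67452 − 3 ≈ 0.6745

0.6745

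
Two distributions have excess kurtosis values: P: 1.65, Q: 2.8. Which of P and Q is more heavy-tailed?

Q

Higher excess kurtosis ⇒ heavier tails relative to the normal distribution.
1.65 vs 2.8: the larger is 2.8, so Q has heavier tails.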